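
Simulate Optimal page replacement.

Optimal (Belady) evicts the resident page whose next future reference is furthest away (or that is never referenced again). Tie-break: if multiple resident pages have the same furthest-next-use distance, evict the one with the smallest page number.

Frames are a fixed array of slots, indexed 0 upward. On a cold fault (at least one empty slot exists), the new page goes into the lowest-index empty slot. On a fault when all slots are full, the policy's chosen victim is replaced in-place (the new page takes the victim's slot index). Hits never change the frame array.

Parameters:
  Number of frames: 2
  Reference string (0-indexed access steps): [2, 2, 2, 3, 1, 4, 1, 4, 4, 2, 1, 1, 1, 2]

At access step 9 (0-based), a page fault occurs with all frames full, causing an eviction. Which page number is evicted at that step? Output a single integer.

Answer: 4

Derivation:
Step 0: ref 2 -> FAULT, frames=[2,-]
Step 1: ref 2 -> HIT, frames=[2,-]
Step 2: ref 2 -> HIT, frames=[2,-]
Step 3: ref 3 -> FAULT, frames=[2,3]
Step 4: ref 1 -> FAULT, evict 3, frames=[2,1]
Step 5: ref 4 -> FAULT, evict 2, frames=[4,1]
Step 6: ref 1 -> HIT, frames=[4,1]
Step 7: ref 4 -> HIT, frames=[4,1]
Step 8: ref 4 -> HIT, frames=[4,1]
Step 9: ref 2 -> FAULT, evict 4, frames=[2,1]
At step 9: evicted page 4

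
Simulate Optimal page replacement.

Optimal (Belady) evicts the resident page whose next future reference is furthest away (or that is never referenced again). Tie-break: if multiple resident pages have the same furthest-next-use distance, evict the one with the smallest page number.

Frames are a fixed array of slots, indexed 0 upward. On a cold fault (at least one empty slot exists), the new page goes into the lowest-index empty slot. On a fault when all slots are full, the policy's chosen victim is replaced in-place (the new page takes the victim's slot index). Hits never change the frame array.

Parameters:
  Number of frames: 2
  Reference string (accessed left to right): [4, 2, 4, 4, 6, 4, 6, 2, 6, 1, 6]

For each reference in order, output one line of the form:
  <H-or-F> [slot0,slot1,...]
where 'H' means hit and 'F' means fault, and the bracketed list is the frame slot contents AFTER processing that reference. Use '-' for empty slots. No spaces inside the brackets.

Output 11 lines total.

F [4,-]
F [4,2]
H [4,2]
H [4,2]
F [4,6]
H [4,6]
H [4,6]
F [2,6]
H [2,6]
F [1,6]
H [1,6]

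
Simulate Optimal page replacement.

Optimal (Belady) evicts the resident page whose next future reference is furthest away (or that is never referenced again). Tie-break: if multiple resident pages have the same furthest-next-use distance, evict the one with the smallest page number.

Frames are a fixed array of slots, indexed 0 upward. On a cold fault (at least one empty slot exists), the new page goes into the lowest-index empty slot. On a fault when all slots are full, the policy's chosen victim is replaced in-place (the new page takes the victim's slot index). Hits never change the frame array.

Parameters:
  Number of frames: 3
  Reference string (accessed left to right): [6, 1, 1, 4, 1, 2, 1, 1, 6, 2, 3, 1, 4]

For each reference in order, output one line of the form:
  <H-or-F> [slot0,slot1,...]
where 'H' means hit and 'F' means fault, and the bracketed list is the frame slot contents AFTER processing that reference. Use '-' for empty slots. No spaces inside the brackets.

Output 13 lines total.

F [6,-,-]
F [6,1,-]
H [6,1,-]
F [6,1,4]
H [6,1,4]
F [6,1,2]
H [6,1,2]
H [6,1,2]
H [6,1,2]
H [6,1,2]
F [6,1,3]
H [6,1,3]
F [6,4,3]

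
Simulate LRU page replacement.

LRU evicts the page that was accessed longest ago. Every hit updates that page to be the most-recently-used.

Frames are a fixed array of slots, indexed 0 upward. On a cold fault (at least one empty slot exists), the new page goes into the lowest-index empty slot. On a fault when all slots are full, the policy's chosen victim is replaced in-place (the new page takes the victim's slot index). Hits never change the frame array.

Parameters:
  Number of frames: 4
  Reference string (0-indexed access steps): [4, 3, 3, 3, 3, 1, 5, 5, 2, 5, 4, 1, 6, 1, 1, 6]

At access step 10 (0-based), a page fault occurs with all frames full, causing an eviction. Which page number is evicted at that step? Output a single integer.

Step 0: ref 4 -> FAULT, frames=[4,-,-,-]
Step 1: ref 3 -> FAULT, frames=[4,3,-,-]
Step 2: ref 3 -> HIT, frames=[4,3,-,-]
Step 3: ref 3 -> HIT, frames=[4,3,-,-]
Step 4: ref 3 -> HIT, frames=[4,3,-,-]
Step 5: ref 1 -> FAULT, frames=[4,3,1,-]
Step 6: ref 5 -> FAULT, frames=[4,3,1,5]
Step 7: ref 5 -> HIT, frames=[4,3,1,5]
Step 8: ref 2 -> FAULT, evict 4, frames=[2,3,1,5]
Step 9: ref 5 -> HIT, frames=[2,3,1,5]
Step 10: ref 4 -> FAULT, evict 3, frames=[2,4,1,5]
At step 10: evicted page 3

Answer: 3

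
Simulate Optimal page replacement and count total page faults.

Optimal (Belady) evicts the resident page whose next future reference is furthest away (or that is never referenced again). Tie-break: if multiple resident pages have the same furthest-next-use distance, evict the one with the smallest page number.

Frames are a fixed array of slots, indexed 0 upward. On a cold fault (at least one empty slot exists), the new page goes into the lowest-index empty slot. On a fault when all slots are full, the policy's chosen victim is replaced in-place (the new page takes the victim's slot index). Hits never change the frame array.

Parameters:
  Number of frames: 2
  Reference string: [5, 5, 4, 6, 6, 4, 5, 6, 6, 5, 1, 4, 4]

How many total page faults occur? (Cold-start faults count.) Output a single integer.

Step 0: ref 5 → FAULT, frames=[5,-]
Step 1: ref 5 → HIT, frames=[5,-]
Step 2: ref 4 → FAULT, frames=[5,4]
Step 3: ref 6 → FAULT (evict 5), frames=[6,4]
Step 4: ref 6 → HIT, frames=[6,4]
Step 5: ref 4 → HIT, frames=[6,4]
Step 6: ref 5 → FAULT (evict 4), frames=[6,5]
Step 7: ref 6 → HIT, frames=[6,5]
Step 8: ref 6 → HIT, frames=[6,5]
Step 9: ref 5 → HIT, frames=[6,5]
Step 10: ref 1 → FAULT (evict 5), frames=[6,1]
Step 11: ref 4 → FAULT (evict 1), frames=[6,4]
Step 12: ref 4 → HIT, frames=[6,4]
Total faults: 6

Answer: 6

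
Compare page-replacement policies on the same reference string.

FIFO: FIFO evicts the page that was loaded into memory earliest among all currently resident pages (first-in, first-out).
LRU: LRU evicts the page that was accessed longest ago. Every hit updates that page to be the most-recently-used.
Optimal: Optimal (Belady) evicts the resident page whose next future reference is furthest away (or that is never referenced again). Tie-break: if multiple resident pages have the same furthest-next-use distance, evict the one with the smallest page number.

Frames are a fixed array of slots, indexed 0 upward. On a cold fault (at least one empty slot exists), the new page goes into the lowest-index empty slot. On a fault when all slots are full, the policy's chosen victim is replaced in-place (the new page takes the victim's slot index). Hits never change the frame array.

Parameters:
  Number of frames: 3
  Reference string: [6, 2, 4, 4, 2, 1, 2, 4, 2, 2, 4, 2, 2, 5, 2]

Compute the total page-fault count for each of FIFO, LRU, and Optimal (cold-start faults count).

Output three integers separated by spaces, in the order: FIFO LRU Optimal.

Answer: 6 5 5

Derivation:
--- FIFO ---
  step 0: ref 6 -> FAULT, frames=[6,-,-] (faults so far: 1)
  step 1: ref 2 -> FAULT, frames=[6,2,-] (faults so far: 2)
  step 2: ref 4 -> FAULT, frames=[6,2,4] (faults so far: 3)
  step 3: ref 4 -> HIT, frames=[6,2,4] (faults so far: 3)
  step 4: ref 2 -> HIT, frames=[6,2,4] (faults so far: 3)
  step 5: ref 1 -> FAULT, evict 6, frames=[1,2,4] (faults so far: 4)
  step 6: ref 2 -> HIT, frames=[1,2,4] (faults so far: 4)
  step 7: ref 4 -> HIT, frames=[1,2,4] (faults so far: 4)
  step 8: ref 2 -> HIT, frames=[1,2,4] (faults so far: 4)
  step 9: ref 2 -> HIT, frames=[1,2,4] (faults so far: 4)
  step 10: ref 4 -> HIT, frames=[1,2,4] (faults so far: 4)
  step 11: ref 2 -> HIT, frames=[1,2,4] (faults so far: 4)
  step 12: ref 2 -> HIT, frames=[1,2,4] (faults so far: 4)
  step 13: ref 5 -> FAULT, evict 2, frames=[1,5,4] (faults so far: 5)
  step 14: ref 2 -> FAULT, evict 4, frames=[1,5,2] (faults so far: 6)
  FIFO total faults: 6
--- LRU ---
  step 0: ref 6 -> FAULT, frames=[6,-,-] (faults so far: 1)
  step 1: ref 2 -> FAULT, frames=[6,2,-] (faults so far: 2)
  step 2: ref 4 -> FAULT, frames=[6,2,4] (faults so far: 3)
  step 3: ref 4 -> HIT, frames=[6,2,4] (faults so far: 3)
  step 4: ref 2 -> HIT, frames=[6,2,4] (faults so far: 3)
  step 5: ref 1 -> FAULT, evict 6, frames=[1,2,4] (faults so far: 4)
  step 6: ref 2 -> HIT, frames=[1,2,4] (faults so far: 4)
  step 7: ref 4 -> HIT, frames=[1,2,4] (faults so far: 4)
  step 8: ref 2 -> HIT, frames=[1,2,4] (faults so far: 4)
  step 9: ref 2 -> HIT, frames=[1,2,4] (faults so far: 4)
  step 10: ref 4 -> HIT, frames=[1,2,4] (faults so far: 4)
  step 11: ref 2 -> HIT, frames=[1,2,4] (faults so far: 4)
  step 12: ref 2 -> HIT, frames=[1,2,4] (faults so far: 4)
  step 13: ref 5 -> FAULT, evict 1, frames=[5,2,4] (faults so far: 5)
  step 14: ref 2 -> HIT, frames=[5,2,4] (faults so far: 5)
  LRU total faults: 5
--- Optimal ---
  step 0: ref 6 -> FAULT, frames=[6,-,-] (faults so far: 1)
  step 1: ref 2 -> FAULT, frames=[6,2,-] (faults so far: 2)
  step 2: ref 4 -> FAULT, frames=[6,2,4] (faults so far: 3)
  step 3: ref 4 -> HIT, frames=[6,2,4] (faults so far: 3)
  step 4: ref 2 -> HIT, frames=[6,2,4] (faults so far: 3)
  step 5: ref 1 -> FAULT, evict 6, frames=[1,2,4] (faults so far: 4)
  step 6: ref 2 -> HIT, frames=[1,2,4] (faults so far: 4)
  step 7: ref 4 -> HIT, frames=[1,2,4] (faults so far: 4)
  step 8: ref 2 -> HIT, frames=[1,2,4] (faults so far: 4)
  step 9: ref 2 -> HIT, frames=[1,2,4] (faults so far: 4)
  step 10: ref 4 -> HIT, frames=[1,2,4] (faults so far: 4)
  step 11: ref 2 -> HIT, frames=[1,2,4] (faults so far: 4)
  step 12: ref 2 -> HIT, frames=[1,2,4] (faults so far: 4)
  step 13: ref 5 -> FAULT, evict 1, frames=[5,2,4] (faults so far: 5)
  step 14: ref 2 -> HIT, frames=[5,2,4] (faults so far: 5)
  Optimal total faults: 5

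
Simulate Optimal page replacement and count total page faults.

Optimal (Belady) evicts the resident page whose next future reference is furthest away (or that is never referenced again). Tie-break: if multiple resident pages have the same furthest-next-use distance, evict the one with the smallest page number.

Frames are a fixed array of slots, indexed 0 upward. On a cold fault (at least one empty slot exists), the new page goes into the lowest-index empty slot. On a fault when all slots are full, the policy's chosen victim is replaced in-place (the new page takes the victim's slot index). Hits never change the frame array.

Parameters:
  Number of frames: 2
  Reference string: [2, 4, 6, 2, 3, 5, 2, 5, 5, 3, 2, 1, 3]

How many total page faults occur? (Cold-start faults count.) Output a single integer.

Answer: 7

Derivation:
Step 0: ref 2 → FAULT, frames=[2,-]
Step 1: ref 4 → FAULT, frames=[2,4]
Step 2: ref 6 → FAULT (evict 4), frames=[2,6]
Step 3: ref 2 → HIT, frames=[2,6]
Step 4: ref 3 → FAULT (evict 6), frames=[2,3]
Step 5: ref 5 → FAULT (evict 3), frames=[2,5]
Step 6: ref 2 → HIT, frames=[2,5]
Step 7: ref 5 → HIT, frames=[2,5]
Step 8: ref 5 → HIT, frames=[2,5]
Step 9: ref 3 → FAULT (evict 5), frames=[2,3]
Step 10: ref 2 → HIT, frames=[2,3]
Step 11: ref 1 → FAULT (evict 2), frames=[1,3]
Step 12: ref 3 → HIT, frames=[1,3]
Total faults: 7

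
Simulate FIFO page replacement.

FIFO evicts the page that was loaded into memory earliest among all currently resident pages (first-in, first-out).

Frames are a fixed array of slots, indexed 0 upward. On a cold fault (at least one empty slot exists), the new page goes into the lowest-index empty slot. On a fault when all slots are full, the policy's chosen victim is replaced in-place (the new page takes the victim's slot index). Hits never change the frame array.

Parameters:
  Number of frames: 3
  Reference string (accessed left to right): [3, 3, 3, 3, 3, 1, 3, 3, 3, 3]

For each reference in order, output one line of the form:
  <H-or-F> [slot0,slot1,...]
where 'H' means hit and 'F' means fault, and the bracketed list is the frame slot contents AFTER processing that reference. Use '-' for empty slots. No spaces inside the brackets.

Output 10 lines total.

F [3,-,-]
H [3,-,-]
H [3,-,-]
H [3,-,-]
H [3,-,-]
F [3,1,-]
H [3,1,-]
H [3,1,-]
H [3,1,-]
H [3,1,-]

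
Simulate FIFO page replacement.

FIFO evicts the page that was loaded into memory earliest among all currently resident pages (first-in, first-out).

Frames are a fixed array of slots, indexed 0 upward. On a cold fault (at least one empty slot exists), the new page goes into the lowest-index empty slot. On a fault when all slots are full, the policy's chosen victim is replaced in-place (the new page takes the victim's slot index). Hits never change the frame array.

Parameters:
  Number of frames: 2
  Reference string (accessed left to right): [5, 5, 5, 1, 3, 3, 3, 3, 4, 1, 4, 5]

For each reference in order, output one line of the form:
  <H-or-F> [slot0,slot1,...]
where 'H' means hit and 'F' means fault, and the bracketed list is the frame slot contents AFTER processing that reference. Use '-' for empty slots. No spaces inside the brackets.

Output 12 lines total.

F [5,-]
H [5,-]
H [5,-]
F [5,1]
F [3,1]
H [3,1]
H [3,1]
H [3,1]
F [3,4]
F [1,4]
H [1,4]
F [1,5]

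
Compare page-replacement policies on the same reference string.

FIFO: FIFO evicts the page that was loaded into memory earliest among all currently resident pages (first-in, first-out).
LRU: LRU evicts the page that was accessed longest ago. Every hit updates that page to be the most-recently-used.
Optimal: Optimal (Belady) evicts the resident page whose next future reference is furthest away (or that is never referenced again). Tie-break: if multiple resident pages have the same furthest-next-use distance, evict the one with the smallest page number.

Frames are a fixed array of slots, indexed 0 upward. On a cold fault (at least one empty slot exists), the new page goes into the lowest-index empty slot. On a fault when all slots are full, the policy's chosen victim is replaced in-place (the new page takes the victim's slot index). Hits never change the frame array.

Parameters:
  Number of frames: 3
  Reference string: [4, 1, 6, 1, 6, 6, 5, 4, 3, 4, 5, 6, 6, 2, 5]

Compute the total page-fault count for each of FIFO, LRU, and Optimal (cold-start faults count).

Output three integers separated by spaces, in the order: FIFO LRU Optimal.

Answer: 9 8 7

Derivation:
--- FIFO ---
  step 0: ref 4 -> FAULT, frames=[4,-,-] (faults so far: 1)
  step 1: ref 1 -> FAULT, frames=[4,1,-] (faults so far: 2)
  step 2: ref 6 -> FAULT, frames=[4,1,6] (faults so far: 3)
  step 3: ref 1 -> HIT, frames=[4,1,6] (faults so far: 3)
  step 4: ref 6 -> HIT, frames=[4,1,6] (faults so far: 3)
  step 5: ref 6 -> HIT, frames=[4,1,6] (faults so far: 3)
  step 6: ref 5 -> FAULT, evict 4, frames=[5,1,6] (faults so far: 4)
  step 7: ref 4 -> FAULT, evict 1, frames=[5,4,6] (faults so far: 5)
  step 8: ref 3 -> FAULT, evict 6, frames=[5,4,3] (faults so far: 6)
  step 9: ref 4 -> HIT, frames=[5,4,3] (faults so far: 6)
  step 10: ref 5 -> HIT, frames=[5,4,3] (faults so far: 6)
  step 11: ref 6 -> FAULT, evict 5, frames=[6,4,3] (faults so far: 7)
  step 12: ref 6 -> HIT, frames=[6,4,3] (faults so far: 7)
  step 13: ref 2 -> FAULT, evict 4, frames=[6,2,3] (faults so far: 8)
  step 14: ref 5 -> FAULT, evict 3, frames=[6,2,5] (faults so far: 9)
  FIFO total faults: 9
--- LRU ---
  step 0: ref 4 -> FAULT, frames=[4,-,-] (faults so far: 1)
  step 1: ref 1 -> FAULT, frames=[4,1,-] (faults so far: 2)
  step 2: ref 6 -> FAULT, frames=[4,1,6] (faults so far: 3)
  step 3: ref 1 -> HIT, frames=[4,1,6] (faults so far: 3)
  step 4: ref 6 -> HIT, frames=[4,1,6] (faults so far: 3)
  step 5: ref 6 -> HIT, frames=[4,1,6] (faults so far: 3)
  step 6: ref 5 -> FAULT, evict 4, frames=[5,1,6] (faults so far: 4)
  step 7: ref 4 -> FAULT, evict 1, frames=[5,4,6] (faults so far: 5)
  step 8: ref 3 -> FAULT, evict 6, frames=[5,4,3] (faults so far: 6)
  step 9: ref 4 -> HIT, frames=[5,4,3] (faults so far: 6)
  step 10: ref 5 -> HIT, frames=[5,4,3] (faults so far: 6)
  step 11: ref 6 -> FAULT, evict 3, frames=[5,4,6] (faults so far: 7)
  step 12: ref 6 -> HIT, frames=[5,4,6] (faults so far: 7)
  step 13: ref 2 -> FAULT, evict 4, frames=[5,2,6] (faults so far: 8)
  step 14: ref 5 -> HIT, frames=[5,2,6] (faults so far: 8)
  LRU total faults: 8
--- Optimal ---
  step 0: ref 4 -> FAULT, frames=[4,-,-] (faults so far: 1)
  step 1: ref 1 -> FAULT, frames=[4,1,-] (faults so far: 2)
  step 2: ref 6 -> FAULT, frames=[4,1,6] (faults so far: 3)
  step 3: ref 1 -> HIT, frames=[4,1,6] (faults so far: 3)
  step 4: ref 6 -> HIT, frames=[4,1,6] (faults so far: 3)
  step 5: ref 6 -> HIT, frames=[4,1,6] (faults so far: 3)
  step 6: ref 5 -> FAULT, evict 1, frames=[4,5,6] (faults so far: 4)
  step 7: ref 4 -> HIT, frames=[4,5,6] (faults so far: 4)
  step 8: ref 3 -> FAULT, evict 6, frames=[4,5,3] (faults so far: 5)
  step 9: ref 4 -> HIT, frames=[4,5,3] (faults so far: 5)
  step 10: ref 5 -> HIT, frames=[4,5,3] (faults so far: 5)
  step 11: ref 6 -> FAULT, evict 3, frames=[4,5,6] (faults so far: 6)
  step 12: ref 6 -> HIT, frames=[4,5,6] (faults so far: 6)
  step 13: ref 2 -> FAULT, evict 4, frames=[2,5,6] (faults so far: 7)
  step 14: ref 5 -> HIT, frames=[2,5,6] (faults so far: 7)
  Optimal total faults: 7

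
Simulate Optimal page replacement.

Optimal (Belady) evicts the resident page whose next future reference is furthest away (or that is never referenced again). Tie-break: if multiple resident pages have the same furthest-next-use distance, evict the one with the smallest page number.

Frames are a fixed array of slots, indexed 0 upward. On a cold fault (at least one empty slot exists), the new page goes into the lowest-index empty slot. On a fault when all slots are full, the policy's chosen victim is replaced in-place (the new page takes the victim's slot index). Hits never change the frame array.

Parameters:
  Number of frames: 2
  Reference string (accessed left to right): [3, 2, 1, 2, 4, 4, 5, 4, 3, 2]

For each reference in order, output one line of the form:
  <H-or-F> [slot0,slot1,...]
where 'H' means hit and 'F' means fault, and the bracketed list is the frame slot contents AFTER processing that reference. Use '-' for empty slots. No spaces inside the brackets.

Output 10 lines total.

F [3,-]
F [3,2]
F [1,2]
H [1,2]
F [4,2]
H [4,2]
F [4,5]
H [4,5]
F [3,5]
F [2,5]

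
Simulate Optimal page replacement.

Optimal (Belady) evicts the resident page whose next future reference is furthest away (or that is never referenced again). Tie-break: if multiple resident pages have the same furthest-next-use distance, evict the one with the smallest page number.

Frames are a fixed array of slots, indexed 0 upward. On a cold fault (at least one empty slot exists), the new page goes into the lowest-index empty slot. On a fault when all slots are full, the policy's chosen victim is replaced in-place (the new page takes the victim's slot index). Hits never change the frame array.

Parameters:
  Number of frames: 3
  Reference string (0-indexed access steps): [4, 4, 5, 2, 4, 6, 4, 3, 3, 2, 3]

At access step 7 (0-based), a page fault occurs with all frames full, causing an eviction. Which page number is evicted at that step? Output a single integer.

Answer: 4

Derivation:
Step 0: ref 4 -> FAULT, frames=[4,-,-]
Step 1: ref 4 -> HIT, frames=[4,-,-]
Step 2: ref 5 -> FAULT, frames=[4,5,-]
Step 3: ref 2 -> FAULT, frames=[4,5,2]
Step 4: ref 4 -> HIT, frames=[4,5,2]
Step 5: ref 6 -> FAULT, evict 5, frames=[4,6,2]
Step 6: ref 4 -> HIT, frames=[4,6,2]
Step 7: ref 3 -> FAULT, evict 4, frames=[3,6,2]
At step 7: evicted page 4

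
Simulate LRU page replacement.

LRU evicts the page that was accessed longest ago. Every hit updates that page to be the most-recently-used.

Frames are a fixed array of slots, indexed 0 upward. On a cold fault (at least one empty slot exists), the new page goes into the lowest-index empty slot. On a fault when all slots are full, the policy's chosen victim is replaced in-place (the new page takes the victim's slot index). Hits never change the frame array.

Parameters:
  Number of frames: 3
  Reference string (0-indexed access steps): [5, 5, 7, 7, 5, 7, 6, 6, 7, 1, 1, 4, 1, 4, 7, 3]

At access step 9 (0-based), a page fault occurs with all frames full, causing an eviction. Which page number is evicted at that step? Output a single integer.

Step 0: ref 5 -> FAULT, frames=[5,-,-]
Step 1: ref 5 -> HIT, frames=[5,-,-]
Step 2: ref 7 -> FAULT, frames=[5,7,-]
Step 3: ref 7 -> HIT, frames=[5,7,-]
Step 4: ref 5 -> HIT, frames=[5,7,-]
Step 5: ref 7 -> HIT, frames=[5,7,-]
Step 6: ref 6 -> FAULT, frames=[5,7,6]
Step 7: ref 6 -> HIT, frames=[5,7,6]
Step 8: ref 7 -> HIT, frames=[5,7,6]
Step 9: ref 1 -> FAULT, evict 5, frames=[1,7,6]
At step 9: evicted page 5

Answer: 5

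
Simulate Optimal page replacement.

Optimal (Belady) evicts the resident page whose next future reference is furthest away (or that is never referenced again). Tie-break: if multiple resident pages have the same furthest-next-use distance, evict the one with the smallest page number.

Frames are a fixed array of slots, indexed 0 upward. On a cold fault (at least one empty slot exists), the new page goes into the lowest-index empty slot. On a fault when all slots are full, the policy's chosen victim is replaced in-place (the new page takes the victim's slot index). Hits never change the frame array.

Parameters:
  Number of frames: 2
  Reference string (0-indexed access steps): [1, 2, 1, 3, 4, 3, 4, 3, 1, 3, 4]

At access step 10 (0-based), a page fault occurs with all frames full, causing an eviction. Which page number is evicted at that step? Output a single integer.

Step 0: ref 1 -> FAULT, frames=[1,-]
Step 1: ref 2 -> FAULT, frames=[1,2]
Step 2: ref 1 -> HIT, frames=[1,2]
Step 3: ref 3 -> FAULT, evict 2, frames=[1,3]
Step 4: ref 4 -> FAULT, evict 1, frames=[4,3]
Step 5: ref 3 -> HIT, frames=[4,3]
Step 6: ref 4 -> HIT, frames=[4,3]
Step 7: ref 3 -> HIT, frames=[4,3]
Step 8: ref 1 -> FAULT, evict 4, frames=[1,3]
Step 9: ref 3 -> HIT, frames=[1,3]
Step 10: ref 4 -> FAULT, evict 1, frames=[4,3]
At step 10: evicted page 1

Answer: 1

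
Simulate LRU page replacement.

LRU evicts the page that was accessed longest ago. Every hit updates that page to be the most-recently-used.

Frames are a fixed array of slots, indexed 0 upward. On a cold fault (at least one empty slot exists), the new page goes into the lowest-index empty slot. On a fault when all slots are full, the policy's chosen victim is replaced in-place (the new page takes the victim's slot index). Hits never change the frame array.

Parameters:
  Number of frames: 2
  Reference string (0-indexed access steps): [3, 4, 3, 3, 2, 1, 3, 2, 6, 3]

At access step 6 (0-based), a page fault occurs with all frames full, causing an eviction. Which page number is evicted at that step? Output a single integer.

Step 0: ref 3 -> FAULT, frames=[3,-]
Step 1: ref 4 -> FAULT, frames=[3,4]
Step 2: ref 3 -> HIT, frames=[3,4]
Step 3: ref 3 -> HIT, frames=[3,4]
Step 4: ref 2 -> FAULT, evict 4, frames=[3,2]
Step 5: ref 1 -> FAULT, evict 3, frames=[1,2]
Step 6: ref 3 -> FAULT, evict 2, frames=[1,3]
At step 6: evicted page 2

Answer: 2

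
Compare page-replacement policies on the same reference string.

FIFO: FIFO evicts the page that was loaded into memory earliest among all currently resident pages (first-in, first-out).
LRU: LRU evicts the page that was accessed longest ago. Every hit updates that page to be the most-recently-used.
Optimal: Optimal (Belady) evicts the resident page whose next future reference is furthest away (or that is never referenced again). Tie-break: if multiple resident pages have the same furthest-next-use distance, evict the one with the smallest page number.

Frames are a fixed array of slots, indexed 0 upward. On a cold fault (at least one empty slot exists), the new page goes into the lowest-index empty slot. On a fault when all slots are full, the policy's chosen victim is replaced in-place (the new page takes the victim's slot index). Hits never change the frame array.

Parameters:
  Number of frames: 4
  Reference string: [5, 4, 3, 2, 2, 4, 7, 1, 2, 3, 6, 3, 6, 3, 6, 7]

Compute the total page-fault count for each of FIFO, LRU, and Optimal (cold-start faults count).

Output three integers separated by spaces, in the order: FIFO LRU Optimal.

Answer: 8 9 7

Derivation:
--- FIFO ---
  step 0: ref 5 -> FAULT, frames=[5,-,-,-] (faults so far: 1)
  step 1: ref 4 -> FAULT, frames=[5,4,-,-] (faults so far: 2)
  step 2: ref 3 -> FAULT, frames=[5,4,3,-] (faults so far: 3)
  step 3: ref 2 -> FAULT, frames=[5,4,3,2] (faults so far: 4)
  step 4: ref 2 -> HIT, frames=[5,4,3,2] (faults so far: 4)
  step 5: ref 4 -> HIT, frames=[5,4,3,2] (faults so far: 4)
  step 6: ref 7 -> FAULT, evict 5, frames=[7,4,3,2] (faults so far: 5)
  step 7: ref 1 -> FAULT, evict 4, frames=[7,1,3,2] (faults so far: 6)
  step 8: ref 2 -> HIT, frames=[7,1,3,2] (faults so far: 6)
  step 9: ref 3 -> HIT, frames=[7,1,3,2] (faults so far: 6)
  step 10: ref 6 -> FAULT, evict 3, frames=[7,1,6,2] (faults so far: 7)
  step 11: ref 3 -> FAULT, evict 2, frames=[7,1,6,3] (faults so far: 8)
  step 12: ref 6 -> HIT, frames=[7,1,6,3] (faults so far: 8)
  step 13: ref 3 -> HIT, frames=[7,1,6,3] (faults so far: 8)
  step 14: ref 6 -> HIT, frames=[7,1,6,3] (faults so far: 8)
  step 15: ref 7 -> HIT, frames=[7,1,6,3] (faults so far: 8)
  FIFO total faults: 8
--- LRU ---
  step 0: ref 5 -> FAULT, frames=[5,-,-,-] (faults so far: 1)
  step 1: ref 4 -> FAULT, frames=[5,4,-,-] (faults so far: 2)
  step 2: ref 3 -> FAULT, frames=[5,4,3,-] (faults so far: 3)
  step 3: ref 2 -> FAULT, frames=[5,4,3,2] (faults so far: 4)
  step 4: ref 2 -> HIT, frames=[5,4,3,2] (faults so far: 4)
  step 5: ref 4 -> HIT, frames=[5,4,3,2] (faults so far: 4)
  step 6: ref 7 -> FAULT, evict 5, frames=[7,4,3,2] (faults so far: 5)
  step 7: ref 1 -> FAULT, evict 3, frames=[7,4,1,2] (faults so far: 6)
  step 8: ref 2 -> HIT, frames=[7,4,1,2] (faults so far: 6)
  step 9: ref 3 -> FAULT, evict 4, frames=[7,3,1,2] (faults so far: 7)
  step 10: ref 6 -> FAULT, evict 7, frames=[6,3,1,2] (faults so far: 8)
  step 11: ref 3 -> HIT, frames=[6,3,1,2] (faults so far: 8)
  step 12: ref 6 -> HIT, frames=[6,3,1,2] (faults so far: 8)
  step 13: ref 3 -> HIT, frames=[6,3,1,2] (faults so far: 8)
  step 14: ref 6 -> HIT, frames=[6,3,1,2] (faults so far: 8)
  step 15: ref 7 -> FAULT, evict 1, frames=[6,3,7,2] (faults so far: 9)
  LRU total faults: 9
--- Optimal ---
  step 0: ref 5 -> FAULT, frames=[5,-,-,-] (faults so far: 1)
  step 1: ref 4 -> FAULT, frames=[5,4,-,-] (faults so far: 2)
  step 2: ref 3 -> FAULT, frames=[5,4,3,-] (faults so far: 3)
  step 3: ref 2 -> FAULT, frames=[5,4,3,2] (faults so far: 4)
  step 4: ref 2 -> HIT, frames=[5,4,3,2] (faults so far: 4)
  step 5: ref 4 -> HIT, frames=[5,4,3,2] (faults so far: 4)
  step 6: ref 7 -> FAULT, evict 4, frames=[5,7,3,2] (faults so far: 5)
  step 7: ref 1 -> FAULT, evict 5, frames=[1,7,3,2] (faults so far: 6)
  step 8: ref 2 -> HIT, frames=[1,7,3,2] (faults so far: 6)
  step 9: ref 3 -> HIT, frames=[1,7,3,2] (faults so far: 6)
  step 10: ref 6 -> FAULT, evict 1, frames=[6,7,3,2] (faults so far: 7)
  step 11: ref 3 -> HIT, frames=[6,7,3,2] (faults so far: 7)
  step 12: ref 6 -> HIT, frames=[6,7,3,2] (faults so far: 7)
  step 13: ref 3 -> HIT, frames=[6,7,3,2] (faults so far: 7)
  step 14: ref 6 -> HIT, frames=[6,7,3,2] (faults so far: 7)
  step 15: ref 7 -> HIT, frames=[6,7,3,2] (faults so far: 7)
  Optimal total faults: 7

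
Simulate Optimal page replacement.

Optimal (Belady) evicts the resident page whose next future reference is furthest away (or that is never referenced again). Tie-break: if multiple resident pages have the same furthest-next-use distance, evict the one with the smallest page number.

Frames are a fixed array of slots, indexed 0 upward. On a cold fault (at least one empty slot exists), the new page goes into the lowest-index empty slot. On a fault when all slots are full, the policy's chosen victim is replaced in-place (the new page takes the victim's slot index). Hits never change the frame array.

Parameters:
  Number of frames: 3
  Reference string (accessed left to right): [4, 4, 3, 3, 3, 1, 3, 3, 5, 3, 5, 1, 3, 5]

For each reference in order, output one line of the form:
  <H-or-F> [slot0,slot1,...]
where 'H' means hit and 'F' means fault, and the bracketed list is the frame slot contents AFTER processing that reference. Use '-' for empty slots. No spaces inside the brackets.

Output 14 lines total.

F [4,-,-]
H [4,-,-]
F [4,3,-]
H [4,3,-]
H [4,3,-]
F [4,3,1]
H [4,3,1]
H [4,3,1]
F [5,3,1]
H [5,3,1]
H [5,3,1]
H [5,3,1]
H [5,3,1]
H [5,3,1]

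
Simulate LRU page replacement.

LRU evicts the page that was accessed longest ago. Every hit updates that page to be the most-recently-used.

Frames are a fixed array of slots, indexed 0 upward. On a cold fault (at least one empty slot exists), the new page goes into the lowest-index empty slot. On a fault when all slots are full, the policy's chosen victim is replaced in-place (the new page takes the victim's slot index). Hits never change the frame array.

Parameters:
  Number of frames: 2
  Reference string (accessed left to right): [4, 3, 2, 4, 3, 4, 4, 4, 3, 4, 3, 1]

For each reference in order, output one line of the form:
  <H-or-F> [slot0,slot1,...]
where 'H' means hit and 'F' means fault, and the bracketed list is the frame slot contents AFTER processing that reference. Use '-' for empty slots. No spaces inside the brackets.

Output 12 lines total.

F [4,-]
F [4,3]
F [2,3]
F [2,4]
F [3,4]
H [3,4]
H [3,4]
H [3,4]
H [3,4]
H [3,4]
H [3,4]
F [3,1]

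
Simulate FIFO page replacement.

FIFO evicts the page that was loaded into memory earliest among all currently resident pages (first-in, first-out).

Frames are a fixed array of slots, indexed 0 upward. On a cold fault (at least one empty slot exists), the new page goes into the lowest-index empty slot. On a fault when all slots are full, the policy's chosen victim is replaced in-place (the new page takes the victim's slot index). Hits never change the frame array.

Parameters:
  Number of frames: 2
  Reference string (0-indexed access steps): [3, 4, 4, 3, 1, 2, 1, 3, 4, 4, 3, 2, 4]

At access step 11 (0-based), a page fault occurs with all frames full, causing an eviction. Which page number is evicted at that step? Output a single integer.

Answer: 3

Derivation:
Step 0: ref 3 -> FAULT, frames=[3,-]
Step 1: ref 4 -> FAULT, frames=[3,4]
Step 2: ref 4 -> HIT, frames=[3,4]
Step 3: ref 3 -> HIT, frames=[3,4]
Step 4: ref 1 -> FAULT, evict 3, frames=[1,4]
Step 5: ref 2 -> FAULT, evict 4, frames=[1,2]
Step 6: ref 1 -> HIT, frames=[1,2]
Step 7: ref 3 -> FAULT, evict 1, frames=[3,2]
Step 8: ref 4 -> FAULT, evict 2, frames=[3,4]
Step 9: ref 4 -> HIT, frames=[3,4]
Step 10: ref 3 -> HIT, frames=[3,4]
Step 11: ref 2 -> FAULT, evict 3, frames=[2,4]
At step 11: evicted page 3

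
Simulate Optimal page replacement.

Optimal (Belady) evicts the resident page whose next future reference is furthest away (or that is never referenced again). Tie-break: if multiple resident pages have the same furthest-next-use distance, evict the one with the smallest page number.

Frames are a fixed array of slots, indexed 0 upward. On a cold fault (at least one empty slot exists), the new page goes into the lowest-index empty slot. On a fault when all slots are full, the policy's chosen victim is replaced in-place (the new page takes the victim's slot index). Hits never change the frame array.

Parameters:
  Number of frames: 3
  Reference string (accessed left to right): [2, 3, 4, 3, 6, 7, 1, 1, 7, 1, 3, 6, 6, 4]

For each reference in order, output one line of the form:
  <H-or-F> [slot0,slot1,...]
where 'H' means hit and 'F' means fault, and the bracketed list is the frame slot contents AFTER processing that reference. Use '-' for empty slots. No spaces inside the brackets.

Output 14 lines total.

F [2,-,-]
F [2,3,-]
F [2,3,4]
H [2,3,4]
F [6,3,4]
F [6,3,7]
F [1,3,7]
H [1,3,7]
H [1,3,7]
H [1,3,7]
H [1,3,7]
F [6,3,7]
H [6,3,7]
F [6,4,7]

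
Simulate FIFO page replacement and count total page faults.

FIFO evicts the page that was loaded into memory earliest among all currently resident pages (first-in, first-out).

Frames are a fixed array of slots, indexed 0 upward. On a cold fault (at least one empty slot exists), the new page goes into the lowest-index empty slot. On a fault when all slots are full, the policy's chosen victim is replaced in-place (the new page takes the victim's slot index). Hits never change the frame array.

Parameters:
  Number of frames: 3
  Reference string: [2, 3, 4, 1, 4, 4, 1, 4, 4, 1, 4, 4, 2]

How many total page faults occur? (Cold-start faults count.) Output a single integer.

Answer: 5

Derivation:
Step 0: ref 2 → FAULT, frames=[2,-,-]
Step 1: ref 3 → FAULT, frames=[2,3,-]
Step 2: ref 4 → FAULT, frames=[2,3,4]
Step 3: ref 1 → FAULT (evict 2), frames=[1,3,4]
Step 4: ref 4 → HIT, frames=[1,3,4]
Step 5: ref 4 → HIT, frames=[1,3,4]
Step 6: ref 1 → HIT, frames=[1,3,4]
Step 7: ref 4 → HIT, frames=[1,3,4]
Step 8: ref 4 → HIT, frames=[1,3,4]
Step 9: ref 1 → HIT, frames=[1,3,4]
Step 10: ref 4 → HIT, frames=[1,3,4]
Step 11: ref 4 → HIT, frames=[1,3,4]
Step 12: ref 2 → FAULT (evict 3), frames=[1,2,4]
Total faults: 5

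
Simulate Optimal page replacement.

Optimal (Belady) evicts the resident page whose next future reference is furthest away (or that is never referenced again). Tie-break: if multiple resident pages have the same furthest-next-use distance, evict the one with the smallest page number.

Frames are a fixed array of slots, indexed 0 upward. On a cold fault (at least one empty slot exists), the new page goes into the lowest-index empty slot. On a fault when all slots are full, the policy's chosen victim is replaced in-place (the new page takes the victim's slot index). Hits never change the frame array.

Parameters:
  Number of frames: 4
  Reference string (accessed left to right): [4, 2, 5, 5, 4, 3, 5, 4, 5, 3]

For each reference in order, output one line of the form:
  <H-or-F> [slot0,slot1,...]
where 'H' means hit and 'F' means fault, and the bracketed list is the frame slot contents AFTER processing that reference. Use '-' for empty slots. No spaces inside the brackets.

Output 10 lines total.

F [4,-,-,-]
F [4,2,-,-]
F [4,2,5,-]
H [4,2,5,-]
H [4,2,5,-]
F [4,2,5,3]
H [4,2,5,3]
H [4,2,5,3]
H [4,2,5,3]
H [4,2,5,3]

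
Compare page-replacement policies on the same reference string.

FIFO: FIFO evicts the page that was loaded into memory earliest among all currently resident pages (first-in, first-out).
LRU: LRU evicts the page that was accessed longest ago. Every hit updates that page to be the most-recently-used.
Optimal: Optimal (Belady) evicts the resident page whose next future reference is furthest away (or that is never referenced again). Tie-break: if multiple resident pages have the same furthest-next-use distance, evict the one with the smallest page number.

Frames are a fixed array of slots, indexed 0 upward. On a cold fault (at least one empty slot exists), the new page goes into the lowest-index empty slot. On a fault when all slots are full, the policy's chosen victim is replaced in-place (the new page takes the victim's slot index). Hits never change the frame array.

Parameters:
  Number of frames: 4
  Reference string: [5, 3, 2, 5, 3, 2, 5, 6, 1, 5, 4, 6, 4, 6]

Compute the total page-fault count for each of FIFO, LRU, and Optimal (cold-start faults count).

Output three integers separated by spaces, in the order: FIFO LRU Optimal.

Answer: 7 6 6

Derivation:
--- FIFO ---
  step 0: ref 5 -> FAULT, frames=[5,-,-,-] (faults so far: 1)
  step 1: ref 3 -> FAULT, frames=[5,3,-,-] (faults so far: 2)
  step 2: ref 2 -> FAULT, frames=[5,3,2,-] (faults so far: 3)
  step 3: ref 5 -> HIT, frames=[5,3,2,-] (faults so far: 3)
  step 4: ref 3 -> HIT, frames=[5,3,2,-] (faults so far: 3)
  step 5: ref 2 -> HIT, frames=[5,3,2,-] (faults so far: 3)
  step 6: ref 5 -> HIT, frames=[5,3,2,-] (faults so far: 3)
  step 7: ref 6 -> FAULT, frames=[5,3,2,6] (faults so far: 4)
  step 8: ref 1 -> FAULT, evict 5, frames=[1,3,2,6] (faults so far: 5)
  step 9: ref 5 -> FAULT, evict 3, frames=[1,5,2,6] (faults so far: 6)
  step 10: ref 4 -> FAULT, evict 2, frames=[1,5,4,6] (faults so far: 7)
  step 11: ref 6 -> HIT, frames=[1,5,4,6] (faults so far: 7)
  step 12: ref 4 -> HIT, frames=[1,5,4,6] (faults so far: 7)
  step 13: ref 6 -> HIT, frames=[1,5,4,6] (faults so far: 7)
  FIFO total faults: 7
--- LRU ---
  step 0: ref 5 -> FAULT, frames=[5,-,-,-] (faults so far: 1)
  step 1: ref 3 -> FAULT, frames=[5,3,-,-] (faults so far: 2)
  step 2: ref 2 -> FAULT, frames=[5,3,2,-] (faults so far: 3)
  step 3: ref 5 -> HIT, frames=[5,3,2,-] (faults so far: 3)
  step 4: ref 3 -> HIT, frames=[5,3,2,-] (faults so far: 3)
  step 5: ref 2 -> HIT, frames=[5,3,2,-] (faults so far: 3)
  step 6: ref 5 -> HIT, frames=[5,3,2,-] (faults so far: 3)
  step 7: ref 6 -> FAULT, frames=[5,3,2,6] (faults so far: 4)
  step 8: ref 1 -> FAULT, evict 3, frames=[5,1,2,6] (faults so far: 5)
  step 9: ref 5 -> HIT, frames=[5,1,2,6] (faults so far: 5)
  step 10: ref 4 -> FAULT, evict 2, frames=[5,1,4,6] (faults so far: 6)
  step 11: ref 6 -> HIT, frames=[5,1,4,6] (faults so far: 6)
  step 12: ref 4 -> HIT, frames=[5,1,4,6] (faults so far: 6)
  step 13: ref 6 -> HIT, frames=[5,1,4,6] (faults so far: 6)
  LRU total faults: 6
--- Optimal ---
  step 0: ref 5 -> FAULT, frames=[5,-,-,-] (faults so far: 1)
  step 1: ref 3 -> FAULT, frames=[5,3,-,-] (faults so far: 2)
  step 2: ref 2 -> FAULT, frames=[5,3,2,-] (faults so far: 3)
  step 3: ref 5 -> HIT, frames=[5,3,2,-] (faults so far: 3)
  step 4: ref 3 -> HIT, frames=[5,3,2,-] (faults so far: 3)
  step 5: ref 2 -> HIT, frames=[5,3,2,-] (faults so far: 3)
  step 6: ref 5 -> HIT, frames=[5,3,2,-] (faults so far: 3)
  step 7: ref 6 -> FAULT, frames=[5,3,2,6] (faults so far: 4)
  step 8: ref 1 -> FAULT, evict 2, frames=[5,3,1,6] (faults so far: 5)
  step 9: ref 5 -> HIT, frames=[5,3,1,6] (faults so far: 5)
  step 10: ref 4 -> FAULT, evict 1, frames=[5,3,4,6] (faults so far: 6)
  step 11: ref 6 -> HIT, frames=[5,3,4,6] (faults so far: 6)
  step 12: ref 4 -> HIT, frames=[5,3,4,6] (faults so far: 6)
  step 13: ref 6 -> HIT, frames=[5,3,4,6] (faults so far: 6)
  Optimal total faults: 6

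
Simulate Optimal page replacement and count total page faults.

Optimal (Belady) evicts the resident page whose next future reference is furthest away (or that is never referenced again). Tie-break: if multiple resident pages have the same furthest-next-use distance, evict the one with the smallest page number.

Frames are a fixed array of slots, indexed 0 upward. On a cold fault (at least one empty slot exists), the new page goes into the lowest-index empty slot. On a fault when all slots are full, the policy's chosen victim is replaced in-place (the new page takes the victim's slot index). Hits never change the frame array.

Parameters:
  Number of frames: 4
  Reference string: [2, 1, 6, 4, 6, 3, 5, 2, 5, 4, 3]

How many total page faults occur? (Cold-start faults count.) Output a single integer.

Answer: 6

Derivation:
Step 0: ref 2 → FAULT, frames=[2,-,-,-]
Step 1: ref 1 → FAULT, frames=[2,1,-,-]
Step 2: ref 6 → FAULT, frames=[2,1,6,-]
Step 3: ref 4 → FAULT, frames=[2,1,6,4]
Step 4: ref 6 → HIT, frames=[2,1,6,4]
Step 5: ref 3 → FAULT (evict 1), frames=[2,3,6,4]
Step 6: ref 5 → FAULT (evict 6), frames=[2,3,5,4]
Step 7: ref 2 → HIT, frames=[2,3,5,4]
Step 8: ref 5 → HIT, frames=[2,3,5,4]
Step 9: ref 4 → HIT, frames=[2,3,5,4]
Step 10: ref 3 → HIT, frames=[2,3,5,4]
Total faults: 6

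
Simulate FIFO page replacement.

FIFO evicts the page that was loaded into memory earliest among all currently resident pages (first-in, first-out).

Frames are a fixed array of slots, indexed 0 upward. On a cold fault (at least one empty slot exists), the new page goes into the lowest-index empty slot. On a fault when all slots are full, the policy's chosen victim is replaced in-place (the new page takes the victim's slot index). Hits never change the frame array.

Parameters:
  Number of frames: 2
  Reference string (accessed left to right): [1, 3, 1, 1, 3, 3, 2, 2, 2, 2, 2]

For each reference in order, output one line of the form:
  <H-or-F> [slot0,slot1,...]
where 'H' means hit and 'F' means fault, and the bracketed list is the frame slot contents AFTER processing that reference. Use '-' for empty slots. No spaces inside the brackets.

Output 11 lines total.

F [1,-]
F [1,3]
H [1,3]
H [1,3]
H [1,3]
H [1,3]
F [2,3]
H [2,3]
H [2,3]
H [2,3]
H [2,3]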